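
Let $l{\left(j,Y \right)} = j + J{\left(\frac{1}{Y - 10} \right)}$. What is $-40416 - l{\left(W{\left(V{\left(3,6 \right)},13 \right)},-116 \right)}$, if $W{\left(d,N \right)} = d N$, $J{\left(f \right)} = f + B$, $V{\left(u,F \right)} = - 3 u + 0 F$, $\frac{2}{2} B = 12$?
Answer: $- \frac{5079185}{126} \approx -40311.0$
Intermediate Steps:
$B = 12$
$V{\left(u,F \right)} = - 3 u$ ($V{\left(u,F \right)} = - 3 u + 0 = - 3 u$)
$J{\left(f \right)} = 12 + f$ ($J{\left(f \right)} = f + 12 = 12 + f$)
$W{\left(d,N \right)} = N d$
$l{\left(j,Y \right)} = 12 + j + \frac{1}{-10 + Y}$ ($l{\left(j,Y \right)} = j + \left(12 + \frac{1}{Y - 10}\right) = j + \left(12 + \frac{1}{-10 + Y}\right) = 12 + j + \frac{1}{-10 + Y}$)
$-40416 - l{\left(W{\left(V{\left(3,6 \right)},13 \right)},-116 \right)} = -40416 - \frac{1 + \left(-10 - 116\right) \left(12 + 13 \left(\left(-3\right) 3\right)\right)}{-10 - 116} = -40416 - \frac{1 - 126 \left(12 + 13 \left(-9\right)\right)}{-126} = -40416 - - \frac{1 - 126 \left(12 - 117\right)}{126} = -40416 - - \frac{1 - -13230}{126} = -40416 - - \frac{1 + 13230}{126} = -40416 - \left(- \frac{1}{126}\right) 13231 = -40416 - - \frac{13231}{126} = -40416 + \frac{13231}{126} = - \frac{5079185}{126}$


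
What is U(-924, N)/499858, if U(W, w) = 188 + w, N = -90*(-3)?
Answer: 229/249929 ≈ 0.00091626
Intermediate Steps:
N = 270
U(-924, N)/499858 = (188 + 270)/499858 = 458*(1/499858) = 229/249929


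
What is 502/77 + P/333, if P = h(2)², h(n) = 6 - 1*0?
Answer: 18882/2849 ≈ 6.6276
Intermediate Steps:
h(n) = 6 (h(n) = 6 + 0 = 6)
P = 36 (P = 6² = 36)
502/77 + P/333 = 502/77 + 36/333 = 502*(1/77) + 36*(1/333) = 502/77 + 4/37 = 18882/2849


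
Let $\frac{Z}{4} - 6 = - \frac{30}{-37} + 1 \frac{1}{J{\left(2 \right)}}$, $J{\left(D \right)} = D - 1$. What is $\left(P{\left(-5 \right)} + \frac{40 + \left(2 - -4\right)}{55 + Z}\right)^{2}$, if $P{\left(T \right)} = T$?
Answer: $\frac{203148009}{10182481} \approx 19.951$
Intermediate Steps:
$J{\left(D \right)} = -1 + D$
$Z = \frac{1156}{37}$ ($Z = 24 + 4 \left(- \frac{30}{-37} + 1 \frac{1}{-1 + 2}\right) = 24 + 4 \left(\left(-30\right) \left(- \frac{1}{37}\right) + 1 \cdot 1^{-1}\right) = 24 + 4 \left(\frac{30}{37} + 1 \cdot 1\right) = 24 + 4 \left(\frac{30}{37} + 1\right) = 24 + 4 \cdot \frac{67}{37} = 24 + \frac{268}{37} = \frac{1156}{37} \approx 31.243$)
$\left(P{\left(-5 \right)} + \frac{40 + \left(2 - -4\right)}{55 + Z}\right)^{2} = \left(-5 + \frac{40 + \left(2 - -4\right)}{55 + \frac{1156}{37}}\right)^{2} = \left(-5 + \frac{40 + \left(2 + 4\right)}{\frac{3191}{37}}\right)^{2} = \left(-5 + \left(40 + 6\right) \frac{37}{3191}\right)^{2} = \left(-5 + 46 \cdot \frac{37}{3191}\right)^{2} = \left(-5 + \frac{1702}{3191}\right)^{2} = \left(- \frac{14253}{3191}\right)^{2} = \frac{203148009}{10182481}$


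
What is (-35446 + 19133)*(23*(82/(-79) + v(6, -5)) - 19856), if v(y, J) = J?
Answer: 25767933235/79 ≈ 3.2618e+8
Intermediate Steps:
(-35446 + 19133)*(23*(82/(-79) + v(6, -5)) - 19856) = (-35446 + 19133)*(23*(82/(-79) - 5) - 19856) = -16313*(23*(82*(-1/79) - 5) - 19856) = -16313*(23*(-82/79 - 5) - 19856) = -16313*(23*(-477/79) - 19856) = -16313*(-10971/79 - 19856) = -16313*(-1579595/79) = 25767933235/79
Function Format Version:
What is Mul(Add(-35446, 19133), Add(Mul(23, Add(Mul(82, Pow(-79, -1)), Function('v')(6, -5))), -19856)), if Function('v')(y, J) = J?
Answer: Rational(25767933235, 79) ≈ 3.2618e+8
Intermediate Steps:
Mul(Add(-35446, 19133), Add(Mul(23, Add(Mul(82, Pow(-79, -1)), Function('v')(6, -5))), -19856)) = Mul(Add(-35446, 19133), Add(Mul(23, Add(Mul(82, Pow(-79, -1)), -5)), -19856)) = Mul(-16313, Add(Mul(23, Add(Mul(82, Rational(-1, 79)), -5)), -19856)) = Mul(-16313, Add(Mul(23, Add(Rational(-82, 79), -5)), -19856)) = Mul(-16313, Add(Mul(23, Rational(-477, 79)), -19856)) = Mul(-16313, Add(Rational(-10971, 79), -19856)) = Mul(-16313, Rational(-1579595, 79)) = Rational(25767933235, 79)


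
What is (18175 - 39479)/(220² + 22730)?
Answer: -10652/35565 ≈ -0.29951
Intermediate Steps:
(18175 - 39479)/(220² + 22730) = -21304/(48400 + 22730) = -21304/71130 = -21304*1/71130 = -10652/35565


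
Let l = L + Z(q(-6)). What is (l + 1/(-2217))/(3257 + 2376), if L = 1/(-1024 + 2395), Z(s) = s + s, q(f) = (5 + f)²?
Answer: 675540/1902393659 ≈ 0.00035510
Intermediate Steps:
Z(s) = 2*s
L = 1/1371 ≈ 0.00072939
l = 2743/1371 (l = 1/1371 + 2*(5 - 6)² = 1/1371 + 2*(-1)² = 1/1371 + 2*1 = 1/1371 + 2 = 2743/1371 ≈ 2.0007)
(l + 1/(-2217))/(3257 + 2376) = (2743/1371 + 1/(-2217))/(3257 + 2376) = (2743/1371 - 1/2217)/5633 = (675540/337723)*(1/5633) = 675540/1902393659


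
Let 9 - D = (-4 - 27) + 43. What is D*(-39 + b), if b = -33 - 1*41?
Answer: 339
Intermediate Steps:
b = -74 (b = -33 - 41 = -74)
D = -3 (D = 9 - ((-4 - 27) + 43) = 9 - (-31 + 43) = 9 - 1*12 = 9 - 12 = -3)
D*(-39 + b) = -3*(-39 - 74) = -3*(-113) = 339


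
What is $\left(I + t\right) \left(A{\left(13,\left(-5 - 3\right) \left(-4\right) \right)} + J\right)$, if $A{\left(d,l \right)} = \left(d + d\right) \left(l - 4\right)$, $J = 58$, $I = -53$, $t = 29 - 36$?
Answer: $-47160$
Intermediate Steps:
$t = -7$
$A{\left(d,l \right)} = 2 d \left(-4 + l\right)$
$\left(I + t\right) \left(A{\left(13,\left(-5 - 3\right) \left(-4\right) \right)} + J\right) = \left(-53 - 7\right) \left(2 \cdot 13 \left(-4 + \left(-5 - 3\right) \left(-4\right)\right) + 58\right) = - 60 \left(2 \cdot 13 \left(-4 - -32\right) + 58\right) = - 60 \left(2 \cdot 13 \left(-4 + 32\right) + 58\right) = - 60 \left(2 \cdot 13 \cdot 28 + 58\right) = - 60 \left(728 + 58\right) = \left(-60\right) 786 = -47160$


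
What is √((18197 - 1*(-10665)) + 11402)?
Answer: 2*√10066 ≈ 200.66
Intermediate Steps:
√((18197 - 1*(-10665)) + 11402) = √((18197 + 10665) + 11402) = √(28862 + 11402) = √40264 = 2*√10066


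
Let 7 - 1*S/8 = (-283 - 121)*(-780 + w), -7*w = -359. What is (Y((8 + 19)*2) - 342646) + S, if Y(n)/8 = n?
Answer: -18881538/7 ≈ -2.6974e+6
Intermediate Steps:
w = 359/7 (w = -⅐*(-359) = 359/7 ≈ 51.286)
S = -16486040/7 (S = 56 - 8*(-283 - 121)*(-780 + 359/7) = 56 - (-3232)*(-5101)/7 = 56 - 8*2060804/7 = 56 - 16486432/7 = -16486040/7 ≈ -2.3551e+6)
Y(n) = 8*n
(Y((8 + 19)*2) - 342646) + S = (8*((8 + 19)*2) - 342646) - 16486040/7 = (8*(27*2) - 342646) - 16486040/7 = (8*54 - 342646) - 16486040/7 = (432 - 342646) - 16486040/7 = -342214 - 16486040/7 = -18881538/7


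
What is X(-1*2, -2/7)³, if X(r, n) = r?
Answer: -8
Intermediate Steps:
X(-1*2, -2/7)³ = (-1*2)³ = (-2)³ = -8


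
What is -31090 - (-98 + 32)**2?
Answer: -35446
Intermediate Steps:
-31090 - (-98 + 32)**2 = -31090 - 1*(-66)**2 = -31090 - 1*4356 = -31090 - 4356 = -35446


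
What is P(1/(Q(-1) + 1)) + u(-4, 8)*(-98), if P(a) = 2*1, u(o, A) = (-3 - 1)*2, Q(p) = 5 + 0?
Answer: 786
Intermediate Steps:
Q(p) = 5
u(o, A) = -8 (u(o, A) = -4*2 = -8)
P(a) = 2
P(1/(Q(-1) + 1)) + u(-4, 8)*(-98) = 2 - 8*(-98) = 2 + 784 = 786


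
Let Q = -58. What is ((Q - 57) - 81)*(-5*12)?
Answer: 11760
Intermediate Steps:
((Q - 57) - 81)*(-5*12) = ((-58 - 57) - 81)*(-5*12) = (-115 - 81)*(-60) = -196*(-60) = 11760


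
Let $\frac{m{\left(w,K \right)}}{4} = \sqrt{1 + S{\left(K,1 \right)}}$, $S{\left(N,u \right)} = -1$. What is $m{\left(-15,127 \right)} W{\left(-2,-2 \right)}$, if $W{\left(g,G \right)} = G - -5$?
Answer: $0$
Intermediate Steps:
$W{\left(g,G \right)} = 5 + G$ ($W{\left(g,G \right)} = G + 5 = 5 + G$)
$m{\left(w,K \right)} = 0$ ($m{\left(w,K \right)} = 4 \sqrt{1 - 1} = 4 \sqrt{0} = 4 \cdot 0 = 0$)
$m{\left(-15,127 \right)} W{\left(-2,-2 \right)} = 0 \left(5 - 2\right) = 0 \cdot 3 = 0$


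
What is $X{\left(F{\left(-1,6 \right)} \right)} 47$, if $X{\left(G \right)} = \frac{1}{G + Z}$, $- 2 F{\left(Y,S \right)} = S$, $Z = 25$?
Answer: $\frac{47}{22} \approx 2.1364$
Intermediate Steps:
$F{\left(Y,S \right)} = - \frac{S}{2}$
$X{\left(G \right)} = \frac{1}{25 + G}$ ($X{\left(G \right)} = \frac{1}{G + 25} = \frac{1}{25 + G}$)
$X{\left(F{\left(-1,6 \right)} \right)} 47 = \frac{1}{25 - 3} \cdot 47 = \frac{1}{22} \cdot 47 = \frac{47}{22}$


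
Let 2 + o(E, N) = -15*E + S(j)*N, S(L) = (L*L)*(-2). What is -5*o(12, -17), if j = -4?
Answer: -1810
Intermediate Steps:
S(L) = -2*L² (S(L) = L²*(-2) = -2*L²)
o(E, N) = -2 - 32*N - 15*E (o(E, N) = -2 + (-15*E + (-2*(-4)²)*N) = -2 + (-15*E + (-2*16)*N) = -2 + (-15*E - 32*N) = -2 + (-32*N - 15*E) = -2 - 32*N - 15*E)
-5*o(12, -17) = -5*(-2 - 32*(-17) - 15*12) = -5*(-2 + 544 - 180) = -5*362 = -1810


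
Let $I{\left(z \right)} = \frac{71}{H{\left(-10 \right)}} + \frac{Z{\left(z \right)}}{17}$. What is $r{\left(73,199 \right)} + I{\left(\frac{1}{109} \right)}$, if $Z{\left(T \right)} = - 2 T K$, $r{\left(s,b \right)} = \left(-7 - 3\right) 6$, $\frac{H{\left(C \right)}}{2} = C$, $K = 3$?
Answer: $- \frac{2355283}{37060} \approx -63.553$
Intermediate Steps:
$H{\left(C \right)} = 2 C$
$r{\left(s,b \right)} = -60$ ($r{\left(s,b \right)} = \left(-10\right) 6 = -60$)
$Z{\left(T \right)} = - 6 T$ ($Z{\left(T \right)} = - 2 T 3 = - 6 T$)
$I{\left(z \right)} = - \frac{71}{20} - \frac{6 z}{17}$ ($I{\left(z \right)} = \frac{71}{2 \left(-10\right)} + \frac{\left(-6\right) z}{17} = \frac{71}{-20} + - 6 z \frac{1}{17} = 71 \left(- \frac{1}{20}\right) - \frac{6 z}{17} = - \frac{71}{20} - \frac{6 z}{17}$)
$r{\left(73,199 \right)} + I{\left(\frac{1}{109} \right)} = -60 - \left(\frac{71}{20} + \frac{6}{17 \cdot 109}\right) = -60 - \frac{131683}{37060} = - \frac{2355283}{37060}$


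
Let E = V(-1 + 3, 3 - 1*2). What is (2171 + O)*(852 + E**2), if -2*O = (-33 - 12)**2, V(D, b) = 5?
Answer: 2032009/2 ≈ 1.0160e+6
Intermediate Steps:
O = -2025/2 (O = -(-33 - 12)**2/2 = -1/2*(-45)**2 = -1/2*2025 = -2025/2 ≈ -1012.5)
E = 5
(2171 + O)*(852 + E**2) = (2171 - 2025/2)*(852 + 5**2) = 2317*(852 + 25)/2 = (2317/2)*877 = 2032009/2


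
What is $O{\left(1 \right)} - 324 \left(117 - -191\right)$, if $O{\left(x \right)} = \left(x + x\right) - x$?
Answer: $-99791$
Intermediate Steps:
$O{\left(x \right)} = x$ ($O{\left(x \right)} = 2 x - x = x$)
$O{\left(1 \right)} - 324 \left(117 - -191\right) = 1 - 324 \left(117 - -191\right) = 1 - 324 \left(117 + 191\right) = 1 - 99792 = -99791$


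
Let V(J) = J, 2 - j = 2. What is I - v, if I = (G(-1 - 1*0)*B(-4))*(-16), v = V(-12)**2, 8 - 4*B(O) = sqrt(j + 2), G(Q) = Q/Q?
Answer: -176 + 4*sqrt(2) ≈ -170.34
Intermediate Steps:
j = 0 (j = 2 - 1*2 = 2 - 2 = 0)
G(Q) = 1
B(O) = 2 - sqrt(2)/4 (B(O) = 2 - sqrt(0 + 2)/4 = 2 - sqrt(2)/4)
v = 144 (v = (-12)**2 = 144)
I = -32 + 4*sqrt(2) (I = (1*(2 - sqrt(2)/4))*(-16) = (2 - sqrt(2)/4)*(-16) = -32 + 4*sqrt(2) ≈ -26.343)
I - v = (-32 + 4*sqrt(2)) - 1*144 = (-32 + 4*sqrt(2)) - 144 = -176 + 4*sqrt(2)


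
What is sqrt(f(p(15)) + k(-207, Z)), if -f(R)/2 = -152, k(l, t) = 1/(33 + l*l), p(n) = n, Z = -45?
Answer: sqrt(559015283778)/42882 ≈ 17.436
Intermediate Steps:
k(l, t) = 1/(33 + l**2)
f(R) = 304 (f(R) = -2*(-152) = 304)
sqrt(f(p(15)) + k(-207, Z)) = sqrt(304 + 1/(33 + (-207)**2)) = sqrt(304 + 1/(33 + 42849)) = sqrt(304 + 1/42882) = sqrt(13036129/42882) = sqrt(559015283778)/42882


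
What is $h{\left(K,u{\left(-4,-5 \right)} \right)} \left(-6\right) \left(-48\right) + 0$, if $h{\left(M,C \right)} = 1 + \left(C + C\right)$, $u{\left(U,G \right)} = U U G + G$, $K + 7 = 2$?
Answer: $-48672$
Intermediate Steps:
$K = -5$ ($K = -7 + 2 = -5$)
$u{\left(U,G \right)} = G + G U^{2}$ ($u{\left(U,G \right)} = U^{2} G + G = G U^{2} + G = G + G U^{2}$)
$h{\left(M,C \right)} = 1 + 2 C$
$h{\left(K,u{\left(-4,-5 \right)} \right)} \left(-6\right) \left(-48\right) + 0 = \left(1 + 2 \left(- 5 \left(1 + \left(-4\right)^{2}\right)\right)\right) \left(-6\right) \left(-48\right) + 0 = \left(1 + 2 \left(- 5 \left(1 + 16\right)\right)\right) \left(-6\right) \left(-48\right) + 0 = \left(1 + 2 \left(\left(-5\right) 17\right)\right) \left(-6\right) \left(-48\right) + 0 = \left(1 + 2 \left(-85\right)\right) \left(-6\right) \left(-48\right) + 0 = \left(1 - 170\right) \left(-6\right) \left(-48\right) + 0 = \left(-169\right) \left(-6\right) \left(-48\right) + 0 = 1014 \left(-48\right) + 0 = -48672 + 0 = -48672$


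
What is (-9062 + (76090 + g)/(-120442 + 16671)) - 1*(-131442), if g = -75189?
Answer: 12699494079/103771 ≈ 1.2238e+5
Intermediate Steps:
(-9062 + (76090 + g)/(-120442 + 16671)) - 1*(-131442) = (-9062 + (76090 - 75189)/(-120442 + 16671)) - 1*(-131442) = (-9062 + 901/(-103771)) + 131442 = (-9062 + 901*(-1/103771)) + 131442 = (-9062 - 901/103771) + 131442 = -940373703/103771 + 131442 = 12699494079/103771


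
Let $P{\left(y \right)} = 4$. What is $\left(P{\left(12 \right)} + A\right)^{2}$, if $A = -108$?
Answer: $10816$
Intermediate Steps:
$\left(P{\left(12 \right)} + A\right)^{2} = \left(4 - 108\right)^{2} = \left(-104\right)^{2} = 10816$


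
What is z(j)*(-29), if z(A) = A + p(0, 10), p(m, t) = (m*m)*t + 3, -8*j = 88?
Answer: 232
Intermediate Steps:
j = -11 (j = -1/8*88 = -11)
p(m, t) = 3 + t*m**2 (p(m, t) = m**2*t + 3 = t*m**2 + 3 = 3 + t*m**2)
z(A) = 3 + A (z(A) = A + (3 + 10*0**2) = A + (3 + 10*0) = A + (3 + 0) = A + 3 = 3 + A)
z(j)*(-29) = (3 - 11)*(-29) = -8*(-29) = 232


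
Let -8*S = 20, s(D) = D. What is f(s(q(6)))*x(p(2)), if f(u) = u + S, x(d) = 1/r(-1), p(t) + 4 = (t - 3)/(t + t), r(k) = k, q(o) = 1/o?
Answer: 7/3 ≈ 2.3333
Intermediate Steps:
S = -5/2 (S = -⅛*20 = -5/2 ≈ -2.5000)
p(t) = -4 + (-3 + t)/(2*t) (p(t) = -4 + (t - 3)/(t + t) = -4 + (-3 + t)/((2*t)) = -4 + (-3 + t)*(1/(2*t)) = -4 + (-3 + t)/(2*t))
x(d) = -1 (x(d) = 1/(-1) = -1)
f(u) = -5/2 + u (f(u) = u - 5/2 = -5/2 + u)
f(s(q(6)))*x(p(2)) = (-5/2 + 1/6)*(-1) = (-5/2 + ⅙)*(-1) = -7/3*(-1) = 7/3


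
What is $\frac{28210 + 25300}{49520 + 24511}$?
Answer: $\frac{53510}{74031} \approx 0.72281$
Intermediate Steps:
$\frac{28210 + 25300}{49520 + 24511} = \frac{53510}{74031}$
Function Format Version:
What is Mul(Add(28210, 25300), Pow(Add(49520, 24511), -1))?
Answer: Rational(53510, 74031) ≈ 0.72281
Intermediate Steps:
Mul(Add(28210, 25300), Pow(Add(49520, 24511), -1)) = Mul(53510, Pow(74031, -1)) = Mul(53510, Rational(1, 74031)) = Rational(53510, 74031)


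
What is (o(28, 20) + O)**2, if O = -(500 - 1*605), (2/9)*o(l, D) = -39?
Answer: 19881/4 ≈ 4970.3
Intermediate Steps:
o(l, D) = -351/2 (o(l, D) = (9/2)*(-39) = -351/2)
O = 105 (O = -(500 - 605) = -1*(-105) = 105)
(o(28, 20) + O)**2 = (-351/2 + 105)**2 = (-141/2)**2 = 19881/4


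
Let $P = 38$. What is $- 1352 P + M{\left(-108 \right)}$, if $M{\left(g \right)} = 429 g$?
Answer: $-97708$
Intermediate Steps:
$- 1352 P + M{\left(-108 \right)} = \left(-1352\right) 38 + 429 \left(-108\right) = -51376 - 46332 = -97708$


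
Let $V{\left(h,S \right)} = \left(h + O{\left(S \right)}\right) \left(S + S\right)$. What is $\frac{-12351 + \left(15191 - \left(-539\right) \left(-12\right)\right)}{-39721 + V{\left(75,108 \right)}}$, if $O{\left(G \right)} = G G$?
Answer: $- \frac{3628}{2495903} \approx -0.0014536$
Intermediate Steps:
$O{\left(G \right)} = G^{2}$
$V{\left(h,S \right)} = 2 S \left(h + S^{2}\right)$ ($V{\left(h,S \right)} = \left(h + S^{2}\right) \left(S + S\right) = \left(h + S^{2}\right) 2 S = 2 S \left(h + S^{2}\right)$)
$\frac{-12351 + \left(15191 - \left(-539\right) \left(-12\right)\right)}{-39721 + V{\left(75,108 \right)}} = \frac{-12351 + \left(15191 - \left(-539\right) \left(-12\right)\right)}{-39721 + 2 \cdot 108 \left(75 + 108^{2}\right)} = \frac{-12351 + \left(15191 - 6468\right)}{-39721 + 2 \cdot 108 \left(75 + 11664\right)} = \frac{-12351 + \left(15191 - 6468\right)}{-39721 + 2 \cdot 108 \cdot 11739} = \frac{-12351 + 8723}{-39721 + 2535624} = - \frac{3628}{2495903}$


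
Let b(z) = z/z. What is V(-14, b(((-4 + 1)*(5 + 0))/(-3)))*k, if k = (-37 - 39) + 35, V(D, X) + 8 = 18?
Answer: -410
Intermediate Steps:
b(z) = 1
V(D, X) = 10 (V(D, X) = -8 + 18 = 10)
k = -41 (k = -76 + 35 = -41)
V(-14, b(((-4 + 1)*(5 + 0))/(-3)))*k = 10*(-41) = -410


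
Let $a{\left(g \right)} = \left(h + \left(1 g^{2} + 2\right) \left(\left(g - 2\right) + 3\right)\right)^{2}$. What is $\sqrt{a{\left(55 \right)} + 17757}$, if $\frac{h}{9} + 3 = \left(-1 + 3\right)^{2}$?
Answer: $9 \sqrt{354782558} \approx 1.6952 \cdot 10^{5}$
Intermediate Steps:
$h = 9$ ($h = -27 + 9 \left(-1 + 3\right)^{2} = -27 + 9 \cdot 2^{2} = -27 + 9 \cdot 4 = -27 + 36 = 9$)
$a{\left(g \right)} = \left(9 + \left(1 + g\right) \left(2 + g^{2}\right)\right)^{2}$ ($a{\left(g \right)} = \left(9 + \left(1 g^{2} + 2\right) \left(\left(g - 2\right) + 3\right)\right)^{2} = \left(9 + \left(g^{2} + 2\right) \left(\left(-2 + g\right) + 3\right)\right)^{2} = \left(9 + \left(2 + g^{2}\right) \left(1 + g\right)\right)^{2} = \left(9 + \left(1 + g\right) \left(2 + g^{2}\right)\right)^{2}$)
$\sqrt{a{\left(55 \right)} + 17757} = \sqrt{\left(11 + 55^{2} + 55^{3} + 2 \cdot 55\right)^{2} + 17757} = \sqrt{\left(11 + 3025 + 166375 + 110\right)^{2} + 17757} = \sqrt{169521^{2} + 17757} = \sqrt{28737369441 + 17757} = \sqrt{28737387198} = 9 \sqrt{354782558}$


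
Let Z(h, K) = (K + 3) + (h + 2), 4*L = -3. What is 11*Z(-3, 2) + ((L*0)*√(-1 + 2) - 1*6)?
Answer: 38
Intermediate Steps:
L = -¾ (L = (¼)*(-3) = -¾ ≈ -0.75000)
Z(h, K) = 5 + K + h (Z(h, K) = (3 + K) + (2 + h) = 5 + K + h)
11*Z(-3, 2) + ((L*0)*√(-1 + 2) - 1*6) = 11*(5 + 2 - 3) + ((-¾*0)*√(-1 + 2) - 1*6) = 11*4 + (0*√1 - 6) = 44 + (0*1 - 6) = 44 + (0 - 6) = 44 - 6 = 38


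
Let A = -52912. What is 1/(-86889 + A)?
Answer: -1/139801 ≈ -7.1530e-6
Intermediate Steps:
1/(-86889 + A) = 1/(-86889 - 52912) = 1/(-139801) = -1/139801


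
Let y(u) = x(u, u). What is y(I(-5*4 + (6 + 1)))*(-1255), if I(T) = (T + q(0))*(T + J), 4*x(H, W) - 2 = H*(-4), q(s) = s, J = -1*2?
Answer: 488195/2 ≈ 2.4410e+5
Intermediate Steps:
J = -2
x(H, W) = ½ - H (x(H, W) = ½ + (H*(-4))/4 = ½ + (-4*H)/4 = ½ - H)
I(T) = T*(-2 + T) (I(T) = (T + 0)*(T - 2) = T*(-2 + T))
y(u) = ½ - u
y(I(-5*4 + (6 + 1)))*(-1255) = (½ - (-5*4 + (6 + 1))*(-2 + (-5*4 + (6 + 1))))*(-1255) = (½ - (-20 + 7)*(-2 + (-20 + 7)))*(-1255) = (½ - (-13)*(-2 - 13))*(-1255) = (½ - (-13)*(-15))*(-1255) = (½ - 1*195)*(-1255) = (½ - 195)*(-1255) = -389/2*(-1255) = 488195/2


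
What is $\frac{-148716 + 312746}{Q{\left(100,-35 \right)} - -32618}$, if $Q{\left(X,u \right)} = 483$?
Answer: $\frac{164030}{33101} \approx 4.9554$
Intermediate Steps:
$\frac{-148716 + 312746}{Q{\left(100,-35 \right)} - -32618} = \frac{-148716 + 312746}{483 - -32618} = \frac{164030}{483 + \left(-37512 + 70130\right)} = \frac{164030}{483 + 32618} = \frac{164030}{33101}$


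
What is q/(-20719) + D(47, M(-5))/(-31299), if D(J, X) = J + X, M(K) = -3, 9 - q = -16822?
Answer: -527705105/648483981 ≈ -0.81375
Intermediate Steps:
q = 16831 (q = 9 - 1*(-16822) = 9 + 16822 = 16831)
q/(-20719) + D(47, M(-5))/(-31299) = 16831/(-20719) + (47 - 3)/(-31299) = 16831*(-1/20719) + 44*(-1/31299) = -16831/20719 - 44/31299 = -527705105/648483981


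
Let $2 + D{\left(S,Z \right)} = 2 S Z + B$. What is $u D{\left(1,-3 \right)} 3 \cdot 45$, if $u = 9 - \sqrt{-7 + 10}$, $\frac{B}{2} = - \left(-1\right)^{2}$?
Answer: $-12150 + 1350 \sqrt{3} \approx -9811.7$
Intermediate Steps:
$B = -2$ ($B = 2 \left(- \left(-1\right)^{2}\right) = 2 \left(\left(-1\right) 1\right) = 2 \left(-1\right) = -2$)
$u = 9 - \sqrt{3} \approx 7.268$
$D{\left(S,Z \right)} = -4 + 2 S Z$ ($D{\left(S,Z \right)} = -2 + \left(2 S Z - 2\right) = -2 + \left(-2 + 2 S Z\right) = -4 + 2 S Z$)
$u D{\left(1,-3 \right)} 3 \cdot 45 = \left(9 - \sqrt{3}\right) \left(-4 + 2 \cdot 1 \left(-3\right)\right) 3 \cdot 45 = \left(9 - \sqrt{3}\right) \left(-4 - 6\right) 3 \cdot 45 = \left(9 - \sqrt{3}\right) \left(\left(-10\right) 3\right) 45 = \left(9 - \sqrt{3}\right) \left(-30\right) 45 = \left(-270 + 30 \sqrt{3}\right) 45 = -12150 + 1350 \sqrt{3}$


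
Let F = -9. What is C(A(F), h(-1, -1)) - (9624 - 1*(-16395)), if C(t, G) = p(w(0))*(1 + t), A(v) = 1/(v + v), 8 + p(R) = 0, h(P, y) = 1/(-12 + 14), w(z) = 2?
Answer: -234239/9 ≈ -26027.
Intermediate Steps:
h(P, y) = ½ (h(P, y) = 1/2 = ½)
p(R) = -8 (p(R) = -8 + 0 = -8)
A(v) = 1/(2*v)
C(t, G) = -8 - 8*t (C(t, G) = -8*(1 + t) = -8 - 8*t)
C(A(F), h(-1, -1)) - (9624 - 1*(-16395)) = (-8 - 4/(-9)) - (9624 - 1*(-16395)) = (-8 - 4*(-1)/9) - (9624 + 16395) = (-8 - 8*(-1/18)) - 1*26019 = (-8 + 4/9) - 26019 = -68/9 - 26019 = -234239/9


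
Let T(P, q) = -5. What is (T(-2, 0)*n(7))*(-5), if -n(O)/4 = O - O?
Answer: 0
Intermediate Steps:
n(O) = 0 (n(O) = -4*(O - O) = -4*0 = 0)
(T(-2, 0)*n(7))*(-5) = -5*0*(-5) = 0*(-5) = 0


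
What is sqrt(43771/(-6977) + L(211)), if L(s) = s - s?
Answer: 13*I*sqrt(1807043)/6977 ≈ 2.5047*I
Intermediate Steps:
L(s) = 0
sqrt(43771/(-6977) + L(211)) = sqrt(43771/(-6977) + 0) = sqrt(43771*(-1/6977) + 0) = sqrt(-43771/6977 + 0) = sqrt(-43771/6977) = 13*I*sqrt(1807043)/6977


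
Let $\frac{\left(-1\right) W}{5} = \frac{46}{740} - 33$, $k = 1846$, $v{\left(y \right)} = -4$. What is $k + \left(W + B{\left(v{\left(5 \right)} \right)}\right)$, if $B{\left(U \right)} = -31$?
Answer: $\frac{146497}{74} \approx 1979.7$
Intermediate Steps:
$W = \frac{12187}{74}$ ($W = - 5 \left(\frac{46}{740} - 33\right) = - 5 \left(46 \cdot \frac{1}{740} - 33\right) = - 5 \left(\frac{23}{370} - 33\right) = \left(-5\right) \left(- \frac{12187}{370}\right) = \frac{12187}{74} \approx 164.69$)
$k + \left(W + B{\left(v{\left(5 \right)} \right)}\right) = 1846 + \left(\frac{12187}{74} - 31\right) = 1846 + \frac{9893}{74} = \frac{146497}{74}$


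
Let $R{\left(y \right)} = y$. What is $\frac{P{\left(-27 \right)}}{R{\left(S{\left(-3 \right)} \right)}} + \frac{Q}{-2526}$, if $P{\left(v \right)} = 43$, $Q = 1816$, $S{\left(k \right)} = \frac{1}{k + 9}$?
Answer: $\frac{324946}{1263} \approx 257.28$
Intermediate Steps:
$S{\left(k \right)} = \frac{1}{9 + k}$
$\frac{P{\left(-27 \right)}}{R{\left(S{\left(-3 \right)} \right)}} + \frac{Q}{-2526} = \frac{43}{\frac{1}{9 - 3}} + \frac{1816}{-2526} = \frac{43}{\frac{1}{6}} + 1816 \left(- \frac{1}{2526}\right) = 43 \frac{1}{\frac{1}{6}} - \frac{908}{1263} = 43 \cdot 6 - \frac{908}{1263} = 258 - \frac{908}{1263} = \frac{324946}{1263}$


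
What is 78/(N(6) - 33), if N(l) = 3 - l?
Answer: -13/6 ≈ -2.1667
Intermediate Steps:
78/(N(6) - 33) = 78/((3 - 1*6) - 33) = 78/((3 - 6) - 33) = 78/(-3 - 33) = 78/(-36) = -1/36*78 = -13/6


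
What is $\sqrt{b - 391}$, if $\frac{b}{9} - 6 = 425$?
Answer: $4 \sqrt{218} \approx 59.059$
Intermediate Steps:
$b = 3879$ ($b = 54 + 9 \cdot 425 = 54 + 3825 = 3879$)
$\sqrt{b - 391} = \sqrt{3879 - 391} = \sqrt{3488} = 4 \sqrt{218}$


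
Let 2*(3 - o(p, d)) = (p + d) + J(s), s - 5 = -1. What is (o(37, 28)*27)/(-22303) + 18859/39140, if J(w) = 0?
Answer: 451787287/872939420 ≈ 0.51755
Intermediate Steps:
s = 4 (s = 5 - 1 = 4)
o(p, d) = 3 - d/2 - p/2 (o(p, d) = 3 - ((p + d) + 0)/2 = 3 - ((d + p) + 0)/2 = 3 - (d + p)/2 = 3 + (-d/2 - p/2) = 3 - d/2 - p/2)
(o(37, 28)*27)/(-22303) + 18859/39140 = ((3 - 1/2*28 - 1/2*37)*27)/(-22303) + 18859/39140 = ((3 - 14 - 37/2)*27)*(-1/22303) + 18859*(1/39140) = -59/2*27*(-1/22303) + 18859/39140 = -1593/2*(-1/22303) + 18859/39140 = 1593/44606 + 18859/39140 = 451787287/872939420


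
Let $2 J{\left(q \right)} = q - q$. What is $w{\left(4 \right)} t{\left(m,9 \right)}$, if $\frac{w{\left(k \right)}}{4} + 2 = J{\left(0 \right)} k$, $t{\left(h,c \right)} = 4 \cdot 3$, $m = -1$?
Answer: $-96$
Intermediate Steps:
$J{\left(q \right)} = 0$ ($J{\left(q \right)} = \frac{q - q}{2} = \frac{1}{2} \cdot 0 = 0$)
$t{\left(h,c \right)} = 12$
$w{\left(k \right)} = -8$ ($w{\left(k \right)} = -8 + 4 \cdot 0 k = -8 + 4 \cdot 0 = -8 + 0 = -8$)
$w{\left(4 \right)} t{\left(m,9 \right)} = \left(-8\right) 12 = -96$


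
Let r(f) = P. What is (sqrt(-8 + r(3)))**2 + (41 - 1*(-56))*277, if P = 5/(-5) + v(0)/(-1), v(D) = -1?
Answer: 26861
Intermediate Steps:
P = 0 (P = 5/(-5) - 1/(-1) = 5*(-1/5) - 1*(-1) = -1 + 1 = 0)
r(f) = 0
(sqrt(-8 + r(3)))**2 + (41 - 1*(-56))*277 = (sqrt(-8 + 0))**2 + (41 - 1*(-56))*277 = (sqrt(-8))**2 + (41 + 56)*277 = (2*I*sqrt(2))**2 + 97*277 = -8 + 26869 = 26861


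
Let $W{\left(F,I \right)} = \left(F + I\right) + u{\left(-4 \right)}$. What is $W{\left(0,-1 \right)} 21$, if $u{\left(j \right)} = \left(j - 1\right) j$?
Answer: $399$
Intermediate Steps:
$u{\left(j \right)} = j \left(-1 + j\right)$ ($u{\left(j \right)} = \left(-1 + j\right) j = j \left(-1 + j\right)$)
$W{\left(F,I \right)} = 20 + F + I$ ($W{\left(F,I \right)} = \left(F + I\right) - 4 \left(-1 - 4\right) = \left(F + I\right) - -20 = \left(F + I\right) + 20 = 20 + F + I$)
$W{\left(0,-1 \right)} 21 = \left(20 + 0 - 1\right) 21 = 19 \cdot 21 = 399$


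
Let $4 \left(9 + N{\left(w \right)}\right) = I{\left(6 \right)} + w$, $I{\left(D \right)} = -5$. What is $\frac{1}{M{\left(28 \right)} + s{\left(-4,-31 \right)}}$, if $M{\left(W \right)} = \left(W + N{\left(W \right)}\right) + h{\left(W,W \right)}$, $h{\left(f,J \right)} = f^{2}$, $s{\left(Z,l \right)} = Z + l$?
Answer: $\frac{4}{3095} \approx 0.0012924$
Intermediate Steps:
$N{\left(w \right)} = - \frac{41}{4} + \frac{w}{4}$ ($N{\left(w \right)} = -9 + \frac{-5 + w}{4} = -9 + \left(- \frac{5}{4} + \frac{w}{4}\right) = - \frac{41}{4} + \frac{w}{4}$)
$M{\left(W \right)} = - \frac{41}{4} + W^{2} + \frac{5 W}{4}$ ($M{\left(W \right)} = \left(W + \left(- \frac{41}{4} + \frac{W}{4}\right)\right) + W^{2} = \left(- \frac{41}{4} + \frac{5 W}{4}\right) + W^{2} = - \frac{41}{4} + W^{2} + \frac{5 W}{4}$)
$\frac{1}{M{\left(28 \right)} + s{\left(-4,-31 \right)}} = \frac{1}{\left(- \frac{41}{4} + 28^{2} + \frac{5}{4} \cdot 28\right) - 35} = \frac{1}{\left(- \frac{41}{4} + 784 + 35\right) - 35} = \frac{1}{\frac{3235}{4} - 35} = \frac{1}{\frac{3095}{4}} = \frac{4}{3095}$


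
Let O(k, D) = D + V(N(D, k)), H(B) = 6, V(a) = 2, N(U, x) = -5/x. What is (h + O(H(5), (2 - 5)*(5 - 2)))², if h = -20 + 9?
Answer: 324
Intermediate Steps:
h = -11
O(k, D) = 2 + D (O(k, D) = D + 2 = 2 + D)
(h + O(H(5), (2 - 5)*(5 - 2)))² = (-11 + (2 + (2 - 5)*(5 - 2)))² = (-11 + (2 - 3*3))² = (-11 + (2 - 9))² = (-11 - 7)² = (-18)² = 324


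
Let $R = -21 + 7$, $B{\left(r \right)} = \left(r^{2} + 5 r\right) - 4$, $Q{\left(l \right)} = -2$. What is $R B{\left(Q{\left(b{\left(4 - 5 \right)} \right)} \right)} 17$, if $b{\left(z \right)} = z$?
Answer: $2380$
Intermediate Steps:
$B{\left(r \right)} = -4 + r^{2} + 5 r$
$R = -14$
$R B{\left(Q{\left(b{\left(4 - 5 \right)} \right)} \right)} 17 = - 14 \left(-4 + \left(-2\right)^{2} + 5 \left(-2\right)\right) 17 = - 14 \left(-4 + 4 - 10\right) 17 = \left(-14\right) \left(-10\right) 17 = 140 \cdot 17 = 2380$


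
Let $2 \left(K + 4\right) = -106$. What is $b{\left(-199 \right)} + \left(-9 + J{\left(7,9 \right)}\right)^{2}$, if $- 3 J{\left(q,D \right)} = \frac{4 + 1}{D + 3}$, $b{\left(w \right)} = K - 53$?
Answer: $- \frac{34319}{1296} \approx -26.481$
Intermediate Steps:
$K = -57$ ($K = -4 + \frac{1}{2} \left(-106\right) = -4 - 53 = -57$)
$b{\left(w \right)} = -110$ ($b{\left(w \right)} = -57 - 53 = -110$)
$J{\left(q,D \right)} = - \frac{5}{3 \left(3 + D\right)}$ ($J{\left(q,D \right)} = - \frac{\left(4 + 1\right) \frac{1}{D + 3}}{3} = - \frac{5 \frac{1}{3 + D}}{3} = - \frac{5}{3 \left(3 + D\right)}$)
$b{\left(-199 \right)} + \left(-9 + J{\left(7,9 \right)}\right)^{2} = -110 + \left(-9 - \frac{5}{9 + 3 \cdot 9}\right)^{2} = -110 + \left(-9 - \frac{5}{9 + 27}\right)^{2} = -110 + \left(-9 - \frac{5}{36}\right)^{2} = -110 + \left(- \frac{329}{36}\right)^{2} = -110 + \frac{108241}{1296} = - \frac{34319}{1296}$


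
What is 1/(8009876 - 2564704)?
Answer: 1/5445172 ≈ 1.8365e-7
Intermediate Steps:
1/(8009876 - 2564704) = 1/5445172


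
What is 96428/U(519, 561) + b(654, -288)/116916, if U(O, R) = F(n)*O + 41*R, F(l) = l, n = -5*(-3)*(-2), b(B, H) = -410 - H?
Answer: 626281637/48266822 ≈ 12.975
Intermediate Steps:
n = -30 (n = 15*(-2) = -30)
U(O, R) = -30*O + 41*R
96428/U(519, 561) + b(654, -288)/116916 = 96428/(-30*519 + 41*561) + (-410 - 1*(-288))/116916 = 96428/(-15570 + 23001) + (-410 + 288)*(1/116916) = 96428/7431 - 122*1/116916 = 96428*(1/7431) - 61/58458 = 96428/7431 - 61/58458 = 626281637/48266822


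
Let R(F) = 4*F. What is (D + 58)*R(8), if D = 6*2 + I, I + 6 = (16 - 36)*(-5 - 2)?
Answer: 6528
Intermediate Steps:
I = 134 (I = -6 + (16 - 36)*(-5 - 2) = -6 - 20*(-7) = -6 + 140 = 134)
D = 146 (D = 6*2 + 134 = 12 + 134 = 146)
(D + 58)*R(8) = (146 + 58)*(4*8) = 204*32 = 6528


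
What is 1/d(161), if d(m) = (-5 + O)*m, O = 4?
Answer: -1/161 ≈ -0.0062112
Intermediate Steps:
d(m) = -m (d(m) = (-5 + 4)*m = -m)
1/d(161) = 1/(-1*161) = 1/(-161) = -1/161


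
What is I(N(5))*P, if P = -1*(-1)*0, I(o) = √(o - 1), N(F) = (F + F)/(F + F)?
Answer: 0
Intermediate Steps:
N(F) = 1 (N(F) = (2*F)/((2*F)) = (2*F)*(1/(2*F)) = 1)
I(o) = √(-1 + o)
P = 0 (P = 1*0 = 0)
I(N(5))*P = √(-1 + 1)*0 = √0*0 = 0*0 = 0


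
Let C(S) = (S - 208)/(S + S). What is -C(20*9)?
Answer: 7/90 ≈ 0.077778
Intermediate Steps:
C(S) = (-208 + S)/(2*S) (C(S) = (-208 + S)/((2*S)) = (-208 + S)*(1/(2*S)) = (-208 + S)/(2*S))
-C(20*9) = -(-208 + 20*9)/(2*(20*9)) = -(-208 + 180)/(2*180) = -(-28)/(2*180) = -1*(-7/90) = 7/90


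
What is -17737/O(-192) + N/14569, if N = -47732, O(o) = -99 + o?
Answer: 244520341/4239579 ≈ 57.676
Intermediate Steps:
-17737/O(-192) + N/14569 = -17737/(-99 - 192) - 47732/14569 = -17737/(-291) - 47732*1/14569 = -17737*(-1/291) - 47732/14569 = 17737/291 - 47732/14569 = 244520341/4239579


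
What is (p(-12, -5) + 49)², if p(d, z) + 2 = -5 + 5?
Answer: 2209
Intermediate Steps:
p(d, z) = -2 (p(d, z) = -2 + (-5 + 5) = -2 + 0 = -2)
(p(-12, -5) + 49)² = (-2 + 49)² = 47² = 2209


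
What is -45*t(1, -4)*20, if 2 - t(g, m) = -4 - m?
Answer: -1800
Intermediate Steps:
t(g, m) = 6 + m (t(g, m) = 2 - (-4 - m) = 2 + (4 + m) = 6 + m)
-45*t(1, -4)*20 = -45*(6 - 4)*20 = -45*2*20 = -90*20 = -1800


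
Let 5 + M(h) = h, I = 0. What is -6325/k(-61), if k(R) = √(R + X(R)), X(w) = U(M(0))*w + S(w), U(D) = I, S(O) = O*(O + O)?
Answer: -575*√61/61 ≈ -73.621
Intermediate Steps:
M(h) = -5 + h
S(O) = 2*O² (S(O) = O*(2*O) = 2*O²)
U(D) = 0
X(w) = 2*w² (X(w) = 0*w + 2*w² = 0 + 2*w² = 2*w²)
k(R) = √(R + 2*R²)
-6325/k(-61) = -6325*√61/671 = -575*√61/61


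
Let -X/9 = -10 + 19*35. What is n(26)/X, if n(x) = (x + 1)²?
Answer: -81/655 ≈ -0.12366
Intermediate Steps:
n(x) = (1 + x)²
X = -5895 (X = -9*(-10 + 19*35) = -9*(-10 + 665) = -9*655 = -5895)
n(26)/X = (1 + 26)²/(-5895) = 27²*(-1/5895) = 729*(-1/5895) = -81/655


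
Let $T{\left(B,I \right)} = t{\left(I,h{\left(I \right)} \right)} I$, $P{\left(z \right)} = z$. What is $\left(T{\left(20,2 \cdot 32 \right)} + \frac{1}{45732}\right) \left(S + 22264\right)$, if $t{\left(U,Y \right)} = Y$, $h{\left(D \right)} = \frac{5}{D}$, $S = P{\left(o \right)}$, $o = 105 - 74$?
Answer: $\frac{5097996995}{45732} \approx 1.1148 \cdot 10^{5}$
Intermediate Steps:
$o = 31$ ($o = 105 - 74 = 31$)
$S = 31$
$T{\left(B,I \right)} = 5$ ($T{\left(B,I \right)} = \frac{5}{I} I = 5$)
$\left(T{\left(20,2 \cdot 32 \right)} + \frac{1}{45732}\right) \left(S + 22264\right) = \left(5 + \frac{1}{45732}\right) \left(31 + 22264\right) = \left(5 + \frac{1}{45732}\right) 22295 = \frac{228661}{45732} \cdot 22295 = \frac{5097996995}{45732}$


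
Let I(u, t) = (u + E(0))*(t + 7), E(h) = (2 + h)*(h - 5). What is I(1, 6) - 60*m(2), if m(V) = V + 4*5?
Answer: -1437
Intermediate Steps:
E(h) = (-5 + h)*(2 + h) (E(h) = (2 + h)*(-5 + h) = (-5 + h)*(2 + h))
m(V) = 20 + V (m(V) = V + 20 = 20 + V)
I(u, t) = (-10 + u)*(7 + t) (I(u, t) = (u + (-10 + 0² - 3*0))*(t + 7) = (u + (-10 + 0 + 0))*(7 + t) = (u - 10)*(7 + t) = (-10 + u)*(7 + t))
I(1, 6) - 60*m(2) = (-70 - 10*6 + 7*1 + 6*1) - 60*(20 + 2) = (-70 - 60 + 7 + 6) - 60*22 = -117 - 1320 = -1437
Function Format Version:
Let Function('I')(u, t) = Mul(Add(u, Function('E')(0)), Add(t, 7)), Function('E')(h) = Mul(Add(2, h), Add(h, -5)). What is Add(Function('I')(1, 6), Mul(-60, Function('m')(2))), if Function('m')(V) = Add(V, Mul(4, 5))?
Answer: -1437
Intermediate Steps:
Function('E')(h) = Mul(Add(-5, h), Add(2, h)) (Function('E')(h) = Mul(Add(2, h), Add(-5, h)) = Mul(Add(-5, h), Add(2, h)))
Function('m')(V) = Add(20, V) (Function('m')(V) = Add(V, 20) = Add(20, V))
Function('I')(u, t) = Mul(Add(-10, u), Add(7, t)) (Function('I')(u, t) = Mul(Add(u, Add(-10, Pow(0, 2), Mul(-3, 0))), Add(t, 7)) = Mul(Add(u, Add(-10, 0, 0)), Add(7, t)) = Mul(Add(u, -10), Add(7, t)) = Mul(Add(-10, u), Add(7, t)))
Add(Function('I')(1, 6), Mul(-60, Function('m')(2))) = Add(Add(-70, Mul(-10, 6), Mul(7, 1), Mul(6, 1)), Mul(-60, Add(20, 2))) = Add(Add(-70, -60, 7, 6), Mul(-60, 22)) = Add(-117, -1320) = -1437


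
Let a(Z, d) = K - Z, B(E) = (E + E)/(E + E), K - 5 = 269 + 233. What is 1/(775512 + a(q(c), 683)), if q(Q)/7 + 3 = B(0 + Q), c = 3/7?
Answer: 1/776033 ≈ 1.2886e-6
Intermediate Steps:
c = 3/7 (c = 3*(⅐) = 3/7 ≈ 0.42857)
K = 507 (K = 5 + (269 + 233) = 5 + 502 = 507)
B(E) = 1 (B(E) = (2*E)/((2*E)) = (2*E)*(1/(2*E)) = 1)
q(Q) = -14 (q(Q) = -21 + 7*1 = -21 + 7 = -14)
a(Z, d) = 507 - Z
1/(775512 + a(q(c), 683)) = 1/(775512 + (507 - 1*(-14))) = 1/(775512 + (507 + 14)) = 1/(775512 + 521) = 1/776033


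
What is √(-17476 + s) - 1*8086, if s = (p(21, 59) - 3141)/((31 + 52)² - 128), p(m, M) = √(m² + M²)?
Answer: -8086 + I*√(798868786897 - 6761*√3922)/6761 ≈ -8086.0 + 132.2*I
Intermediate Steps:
p(m, M) = √(M² + m²)
s = -3141/6761 + √3922/6761 (s = (√(59² + 21²) - 3141)/((31 + 52)² - 128) = (√(3481 + 441) - 3141)/(83² - 128) = (√3922 - 3141)/(6889 - 128) = (-3141 + √3922)/6761 = (-3141 + √3922)*(1/6761) = -3141/6761 + √3922/6761 ≈ -0.45531)
√(-17476 + s) - 1*8086 = √(-17476 + (-3141/6761 + √3922/6761)) - 1*8086 = √(-118158377/6761 + √3922/6761) - 8086 = -8086 + √(-118158377/6761 + √3922/6761)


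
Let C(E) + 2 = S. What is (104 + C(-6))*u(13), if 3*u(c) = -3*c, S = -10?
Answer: -1196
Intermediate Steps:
C(E) = -12 (C(E) = -2 - 10 = -12)
u(c) = -c (u(c) = (-3*c)/3 = -c)
(104 + C(-6))*u(13) = (104 - 12)*(-1*13) = 92*(-13) = -1196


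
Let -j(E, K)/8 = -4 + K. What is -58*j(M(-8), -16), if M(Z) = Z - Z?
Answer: -9280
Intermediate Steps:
M(Z) = 0
j(E, K) = 32 - 8*K (j(E, K) = -8*(-4 + K) = 32 - 8*K)
-58*j(M(-8), -16) = -58*(32 - 8*(-16)) = -58*(32 + 128) = -58*160 = -9280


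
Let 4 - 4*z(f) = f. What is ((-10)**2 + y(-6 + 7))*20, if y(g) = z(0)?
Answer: 2020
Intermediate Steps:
z(f) = 1 - f/4
y(g) = 1 (y(g) = 1 - 1/4*0 = 1 + 0 = 1)
((-10)**2 + y(-6 + 7))*20 = ((-10)**2 + 1)*20 = (100 + 1)*20 = 101*20 = 2020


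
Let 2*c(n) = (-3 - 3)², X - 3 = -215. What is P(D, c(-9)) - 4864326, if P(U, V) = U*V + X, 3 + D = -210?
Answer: -4868372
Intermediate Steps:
X = -212 (X = 3 - 215 = -212)
c(n) = 18 (c(n) = (-3 - 3)²/2 = (½)*(-6)² = (½)*36 = 18)
D = -213 (D = -3 - 210 = -213)
P(U, V) = -212 + U*V (P(U, V) = U*V - 212 = -212 + U*V)
P(D, c(-9)) - 4864326 = (-212 - 213*18) - 4864326 = (-212 - 3834) - 4864326 = -4046 - 4864326 = -4868372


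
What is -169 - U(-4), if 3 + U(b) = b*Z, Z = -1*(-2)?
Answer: -158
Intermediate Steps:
Z = 2
U(b) = -3 + 2*b (U(b) = -3 + b*2 = -3 + 2*b)
-169 - U(-4) = -169 - (-3 + 2*(-4)) = -169 - (-3 - 8) = -169 - 1*(-11) = -169 + 11 = -158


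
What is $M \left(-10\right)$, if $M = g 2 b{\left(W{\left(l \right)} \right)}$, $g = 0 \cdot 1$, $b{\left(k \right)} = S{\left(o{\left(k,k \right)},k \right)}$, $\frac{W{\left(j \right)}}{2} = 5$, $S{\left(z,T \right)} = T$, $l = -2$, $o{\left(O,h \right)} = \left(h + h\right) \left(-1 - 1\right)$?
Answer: $0$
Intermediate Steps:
$o{\left(O,h \right)} = - 4 h$ ($o{\left(O,h \right)} = 2 h \left(-2\right) = - 4 h$)
$W{\left(j \right)} = 10$ ($W{\left(j \right)} = 2 \cdot 5 = 10$)
$b{\left(k \right)} = k$
$g = 0$
$M = 0$ ($M = 0 \cdot 2 \cdot 10 = 0 \cdot 10 = 0$)
$M \left(-10\right) = 0 \left(-10\right) = 0$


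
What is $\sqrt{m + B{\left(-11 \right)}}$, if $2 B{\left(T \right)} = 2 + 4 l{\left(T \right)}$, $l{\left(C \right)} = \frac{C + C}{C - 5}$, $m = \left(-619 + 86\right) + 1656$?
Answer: $\frac{\sqrt{4507}}{2} \approx 33.567$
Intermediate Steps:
$m = 1123$ ($m = -533 + 1656 = 1123$)
$l{\left(C \right)} = \frac{2 C}{-5 + C}$
$B{\left(T \right)} = 1 + \frac{4 T}{-5 + T}$ ($B{\left(T \right)} = \frac{2 + 4 \frac{2 T}{-5 + T}}{2} = \frac{2 + \frac{8 T}{-5 + T}}{2} = 1 + \frac{4 T}{-5 + T}$)
$\sqrt{m + B{\left(-11 \right)}} = \sqrt{1123 + \frac{5 \left(-1 - 11\right)}{-5 - 11}} = \sqrt{1123 + 5 \frac{1}{-16} \left(-12\right)} = \sqrt{1123 + 5 \left(- \frac{1}{16}\right) \left(-12\right)} = \sqrt{1123 + \frac{15}{4}} = \sqrt{\frac{4507}{4}} = \frac{\sqrt{4507}}{2}$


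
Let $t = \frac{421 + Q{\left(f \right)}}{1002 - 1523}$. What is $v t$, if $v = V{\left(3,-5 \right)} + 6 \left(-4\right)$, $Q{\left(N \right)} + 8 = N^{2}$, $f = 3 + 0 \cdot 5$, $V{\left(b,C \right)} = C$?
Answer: $\frac{12238}{521} \approx 23.489$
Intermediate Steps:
$f = 3$ ($f = 3 + 0 = 3$)
$Q{\left(N \right)} = -8 + N^{2}$
$v = -29$ ($v = -5 + 6 \left(-4\right) = -5 - 24 = -29$)
$t = - \frac{422}{521}$ ($t = \frac{421 - \left(8 - 3^{2}\right)}{1002 - 1523} = \frac{421 + \left(-8 + 9\right)}{-521} = \left(421 + 1\right) \left(- \frac{1}{521}\right) = 422 \left(- \frac{1}{521}\right) = - \frac{422}{521} \approx -0.80998$)
$v t = \left(-29\right) \left(- \frac{422}{521}\right) = \frac{12238}{521}$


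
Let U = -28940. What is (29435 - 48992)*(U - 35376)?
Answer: 1257828012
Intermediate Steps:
(29435 - 48992)*(U - 35376) = (29435 - 48992)*(-28940 - 35376) = -19557*(-64316) = 1257828012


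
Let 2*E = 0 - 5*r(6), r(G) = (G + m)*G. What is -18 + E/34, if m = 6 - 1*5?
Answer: -717/34 ≈ -21.088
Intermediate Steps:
m = 1 (m = 6 - 5 = 1)
r(G) = G*(1 + G) (r(G) = (G + 1)*G = (1 + G)*G = G*(1 + G))
E = -105 (E = (0 - 30*(1 + 6))/2 = (0 - 30*7)/2 = (0 - 5*42)/2 = (0 - 210)/2 = (½)*(-210) = -105)
-18 + E/34 = -18 - 105/34 = -717/34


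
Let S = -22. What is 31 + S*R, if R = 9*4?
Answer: -761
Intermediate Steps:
R = 36
31 + S*R = 31 - 22*36 = 31 - 792 = -761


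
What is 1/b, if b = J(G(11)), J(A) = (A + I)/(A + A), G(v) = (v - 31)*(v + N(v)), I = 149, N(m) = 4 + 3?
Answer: 720/211 ≈ 3.4123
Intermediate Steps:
N(m) = 7
G(v) = (-31 + v)*(7 + v) (G(v) = (v - 31)*(v + 7) = (-31 + v)*(7 + v))
J(A) = (149 + A)/(2*A) (J(A) = (A + 149)/(A + A) = (149 + A)/((2*A)) = (149 + A)*(1/(2*A)) = (149 + A)/(2*A))
b = 211/720 (b = (149 + (-217 + 11² - 24*11))/(2*(-217 + 11² - 24*11)) = (149 + (-217 + 121 - 264))/(2*(-217 + 121 - 264)) = (½)*(149 - 360)/(-360) = (½)*(-1/360)*(-211) = 211/720 ≈ 0.29306)
1/b = 1/(211/720) = 720/211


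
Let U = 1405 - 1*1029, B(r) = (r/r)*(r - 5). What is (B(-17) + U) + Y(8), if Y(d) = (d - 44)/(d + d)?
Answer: 1407/4 ≈ 351.75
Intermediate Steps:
Y(d) = (-44 + d)/(2*d) (Y(d) = (-44 + d)/((2*d)) = (-44 + d)*(1/(2*d)) = (-44 + d)/(2*d))
B(r) = -5 + r (B(r) = 1*(-5 + r) = -5 + r)
U = 376 (U = 1405 - 1029 = 376)
(B(-17) + U) + Y(8) = ((-5 - 17) + 376) + (½)*(-44 + 8)/8 = (-22 + 376) + (½)*(⅛)*(-36) = 354 - 9/4 = 1407/4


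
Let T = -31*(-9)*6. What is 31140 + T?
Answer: 32814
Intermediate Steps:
T = 1674 (T = 279*6 = 1674)
31140 + T = 31140 + 1674 = 32814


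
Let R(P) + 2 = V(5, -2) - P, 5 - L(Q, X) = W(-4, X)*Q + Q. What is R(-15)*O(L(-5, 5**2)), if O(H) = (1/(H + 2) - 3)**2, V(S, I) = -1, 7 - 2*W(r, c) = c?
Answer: 40000/363 ≈ 110.19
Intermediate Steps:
W(r, c) = 7/2 - c/2
L(Q, X) = 5 - Q - Q*(7/2 - X/2) (L(Q, X) = 5 - ((7/2 - X/2)*Q + Q) = 5 - (Q*(7/2 - X/2) + Q) = 5 - (Q + Q*(7/2 - X/2)) = 5 + (-Q - Q*(7/2 - X/2)) = 5 - Q - Q*(7/2 - X/2))
R(P) = -3 - P (R(P) = -2 + (-1 - P) = -3 - P)
O(H) = (-3 + 1/(2 + H))**2 (O(H) = (1/(2 + H) - 3)**2 = (-3 + 1/(2 + H))**2)
R(-15)*O(L(-5, 5**2)) = (-3 - 1*(-15))*((5 + 3*(5 - 9/2*(-5) + (1/2)*(-5)*5**2))**2/(2 + (5 - 9/2*(-5) + (1/2)*(-5)*5**2))**2) = (-3 + 15)*((5 + 3*(5 + 45/2 + (1/2)*(-5)*25))**2/(2 + (5 + 45/2 + (1/2)*(-5)*25))**2) = 12*((5 + 3*(5 + 45/2 - 125/2))**2/(2 + (5 + 45/2 - 125/2))**2) = 12*((5 + 3*(-35))**2/(2 - 35)**2) = 12*((5 - 105)**2/(-33)**2) = 12*((1/1089)*(-100)**2) = 12*((1/1089)*10000) = 12*(10000/1089) = 40000/363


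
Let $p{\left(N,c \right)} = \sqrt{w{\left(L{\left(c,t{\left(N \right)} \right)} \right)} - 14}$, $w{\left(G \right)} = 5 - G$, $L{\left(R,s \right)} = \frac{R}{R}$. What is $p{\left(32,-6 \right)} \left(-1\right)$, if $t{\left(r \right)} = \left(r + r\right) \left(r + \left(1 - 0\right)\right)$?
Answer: $- i \sqrt{10} \approx - 3.1623 i$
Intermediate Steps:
$t{\left(r \right)} = 2 r \left(1 + r\right)$ ($t{\left(r \right)} = 2 r \left(r + \left(1 + 0\right)\right) = 2 r \left(r + 1\right) = 2 r \left(1 + r\right)$)
$L{\left(R,s \right)} = 1$
$p{\left(N,c \right)} = i \sqrt{10}$ ($p{\left(N,c \right)} = \sqrt{\left(5 - 1\right) - 14} = \sqrt{4 - 14} = \sqrt{-10} = i \sqrt{10}$)
$p{\left(32,-6 \right)} \left(-1\right) = i \sqrt{10} \left(-1\right) = - i \sqrt{10}$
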